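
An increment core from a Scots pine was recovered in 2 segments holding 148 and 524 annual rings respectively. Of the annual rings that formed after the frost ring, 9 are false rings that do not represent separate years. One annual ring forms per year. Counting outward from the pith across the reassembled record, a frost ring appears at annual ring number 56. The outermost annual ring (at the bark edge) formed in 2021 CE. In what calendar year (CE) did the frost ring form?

Total annual rings = 148 + 524 = 672.
Between annual ring 56 and the bark edge there are 672 − 56 = 616 annual rings.
616 − 9 false = 607 true annual rings after the frost ring.
Counting back 607 years from 2021 CE places the frost ring in 2021 − 607 = 1414 CE.

1414 CE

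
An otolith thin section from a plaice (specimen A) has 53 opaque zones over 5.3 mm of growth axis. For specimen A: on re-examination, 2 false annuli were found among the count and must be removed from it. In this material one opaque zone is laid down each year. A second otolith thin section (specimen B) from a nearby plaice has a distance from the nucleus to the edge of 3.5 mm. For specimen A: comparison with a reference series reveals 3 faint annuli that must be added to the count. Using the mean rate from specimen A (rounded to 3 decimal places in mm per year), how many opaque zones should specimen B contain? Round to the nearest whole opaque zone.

Specimen A: adjusted count: 53 − 2 + 3 = 54 opaque zones.
A: Mean rate = 5.3 mm / 54 years ≈ 0.098 mm/yr.
Specimen B: 3.5 mm / 0.098 mm per year = 35.71 years ≈ 36 opaque zones.

36 opaque zones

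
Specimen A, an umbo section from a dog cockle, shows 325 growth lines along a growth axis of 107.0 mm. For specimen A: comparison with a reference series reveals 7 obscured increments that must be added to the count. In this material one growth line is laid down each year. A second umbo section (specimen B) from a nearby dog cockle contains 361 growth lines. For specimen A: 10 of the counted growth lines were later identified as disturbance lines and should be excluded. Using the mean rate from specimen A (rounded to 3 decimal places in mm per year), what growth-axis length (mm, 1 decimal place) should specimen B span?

119.9 mm

Specimen A: correcting the raw count gives 325 − 10 + 7 = 322 true growth lines.
A: Extension rate ≈ 107.0 / 322 = 0.332 mm/yr.
For B, 0.332 mm/year × 361 years = 119.9 mm.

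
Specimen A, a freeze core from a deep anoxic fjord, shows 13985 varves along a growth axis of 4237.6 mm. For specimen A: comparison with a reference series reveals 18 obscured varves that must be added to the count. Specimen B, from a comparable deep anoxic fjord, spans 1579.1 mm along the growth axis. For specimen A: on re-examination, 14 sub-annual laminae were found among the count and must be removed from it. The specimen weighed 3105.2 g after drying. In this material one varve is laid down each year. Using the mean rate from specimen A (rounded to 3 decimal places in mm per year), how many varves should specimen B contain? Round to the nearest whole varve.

5212 varves

Specimen A: adjusted count: 13985 − 14 + 18 = 13989 varves.
A: Extension rate ≈ 4237.6 / 13989 = 0.303 mm/year.
For B, 1579.1 / 0.303 = 5211.55 years ≈ 5212 varves.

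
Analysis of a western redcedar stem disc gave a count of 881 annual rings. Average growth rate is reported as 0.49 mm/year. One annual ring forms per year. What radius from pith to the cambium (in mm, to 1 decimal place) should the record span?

881 years of growth are recorded.
Length ≈ 0.49 × 881 = 431.7 mm.

431.7 mm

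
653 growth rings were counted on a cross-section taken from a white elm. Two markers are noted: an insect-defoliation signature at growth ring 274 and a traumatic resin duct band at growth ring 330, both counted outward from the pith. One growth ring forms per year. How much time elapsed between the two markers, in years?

330 − 274 = 56 growth rings lie between the two events.
At one growth ring per year, 56 years elapsed between them.

56 yr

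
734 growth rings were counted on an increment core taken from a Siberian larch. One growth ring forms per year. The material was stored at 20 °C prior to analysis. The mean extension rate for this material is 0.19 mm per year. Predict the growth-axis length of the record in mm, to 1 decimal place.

139.5 mm

The record spans 734 years at 0.19 mm per year.
Length ≈ 0.19 × 734 = 139.5 mm.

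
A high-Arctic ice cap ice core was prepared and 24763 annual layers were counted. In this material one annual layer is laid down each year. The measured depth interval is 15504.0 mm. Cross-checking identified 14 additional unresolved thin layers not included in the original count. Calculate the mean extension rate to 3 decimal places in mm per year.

True annual layer count = 24763 + 14 = 24777.
Mean rate = 15504.0 mm / 24777 years ≈ 0.626 mm per year.

0.626 mm per year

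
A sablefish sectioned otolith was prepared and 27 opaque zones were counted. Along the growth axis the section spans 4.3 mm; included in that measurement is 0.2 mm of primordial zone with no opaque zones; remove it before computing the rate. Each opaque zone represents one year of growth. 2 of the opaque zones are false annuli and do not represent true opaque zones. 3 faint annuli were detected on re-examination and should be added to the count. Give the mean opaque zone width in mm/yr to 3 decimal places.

0.146 mm/yr

After corrections the count is 27 − 2 + 3 = 28 opaque zones.
The growth record spans 4.3 − 0.2 = 4.1 mm.
Mean rate = 4.1 mm / 28 years ≈ 0.146 mm/yr.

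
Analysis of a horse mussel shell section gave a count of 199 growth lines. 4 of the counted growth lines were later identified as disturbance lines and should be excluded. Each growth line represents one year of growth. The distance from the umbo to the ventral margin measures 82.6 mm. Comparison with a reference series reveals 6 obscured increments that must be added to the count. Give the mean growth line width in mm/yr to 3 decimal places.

Correcting the raw count gives 199 − 4 + 6 = 201 true growth lines.
Mean rate = 82.6 mm / 201 years ≈ 0.411 mm/yr.

0.411 mm/yr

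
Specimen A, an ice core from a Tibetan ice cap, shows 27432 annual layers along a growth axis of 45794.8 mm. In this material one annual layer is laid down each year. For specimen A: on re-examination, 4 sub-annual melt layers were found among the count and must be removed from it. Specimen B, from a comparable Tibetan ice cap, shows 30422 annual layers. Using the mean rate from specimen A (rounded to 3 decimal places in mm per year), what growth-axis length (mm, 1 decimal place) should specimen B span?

Specimen A: correcting the raw count gives 27432 − 4 = 27428 true annual layers.
A: Extension rate ≈ 45794.8 / 27428 = 1.670 mm per year.
Length of B = 1.670 × 30422 = 50804.7 mm.

50804.7 mm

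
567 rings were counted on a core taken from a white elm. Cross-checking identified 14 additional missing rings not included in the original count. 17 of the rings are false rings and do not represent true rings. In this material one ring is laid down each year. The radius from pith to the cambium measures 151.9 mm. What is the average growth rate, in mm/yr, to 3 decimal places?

0.269 mm/yr

Correcting the raw count gives 567 − 17 + 14 = 564 true rings.
151.9 mm over 564 years gives 151.9 / 564 ≈ 0.269 mm/yr.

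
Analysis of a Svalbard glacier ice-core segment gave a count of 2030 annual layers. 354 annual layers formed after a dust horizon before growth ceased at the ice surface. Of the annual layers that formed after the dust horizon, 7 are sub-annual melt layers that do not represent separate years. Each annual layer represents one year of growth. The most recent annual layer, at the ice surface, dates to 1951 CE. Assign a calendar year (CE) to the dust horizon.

354 annual layers post-date the dust horizon.
Excluding 7 false annual layers: 354 − 7 = 347.
1951 − 347 = 1604 CE.

1604 CE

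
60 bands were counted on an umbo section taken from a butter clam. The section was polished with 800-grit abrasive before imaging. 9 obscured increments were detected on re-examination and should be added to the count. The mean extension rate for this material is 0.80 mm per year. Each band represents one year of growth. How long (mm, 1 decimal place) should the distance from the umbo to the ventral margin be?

True band count = 60 + 9 = 69.
69 years at 0.80 mm/year gives 0.80 × 69 = 55.2 mm.

55.2 mm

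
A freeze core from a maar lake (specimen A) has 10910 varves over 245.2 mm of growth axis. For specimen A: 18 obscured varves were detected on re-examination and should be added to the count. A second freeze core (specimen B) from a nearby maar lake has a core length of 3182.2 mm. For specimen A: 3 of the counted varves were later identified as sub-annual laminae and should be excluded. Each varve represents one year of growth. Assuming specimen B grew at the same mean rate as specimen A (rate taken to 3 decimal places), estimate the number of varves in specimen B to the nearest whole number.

144645 varves

Specimen A: correcting the raw count gives 10910 − 3 + 18 = 10925 true varves.
A: Mean rate = 245.2 mm / 10925 years ≈ 0.022 mm per year.
B spans 3182.2 / 0.022 = 144645.45 years ≈ 144645 varves.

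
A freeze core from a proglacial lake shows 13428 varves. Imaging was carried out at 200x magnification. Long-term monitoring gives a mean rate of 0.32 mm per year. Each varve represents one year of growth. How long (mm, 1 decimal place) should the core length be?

4297.0 mm

The record spans 13428 years at 0.32 mm per year.
Predicted length = 0.32 mm/year × 13428 years = 4297.0 mm.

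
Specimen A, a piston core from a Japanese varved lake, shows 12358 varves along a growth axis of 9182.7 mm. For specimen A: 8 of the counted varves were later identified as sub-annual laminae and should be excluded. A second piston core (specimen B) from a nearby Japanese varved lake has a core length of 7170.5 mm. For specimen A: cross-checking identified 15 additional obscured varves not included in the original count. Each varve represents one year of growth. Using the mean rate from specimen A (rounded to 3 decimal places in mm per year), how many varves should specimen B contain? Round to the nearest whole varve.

9651 varves

Specimen A: adjusted count: 12358 − 8 + 15 = 12365 varves.
A: Extension rate ≈ 9182.7 / 12365 = 0.743 mm/yr.
Specimen B: 7170.5 mm / 0.743 mm per year = 9650.74 years ≈ 9651 varves.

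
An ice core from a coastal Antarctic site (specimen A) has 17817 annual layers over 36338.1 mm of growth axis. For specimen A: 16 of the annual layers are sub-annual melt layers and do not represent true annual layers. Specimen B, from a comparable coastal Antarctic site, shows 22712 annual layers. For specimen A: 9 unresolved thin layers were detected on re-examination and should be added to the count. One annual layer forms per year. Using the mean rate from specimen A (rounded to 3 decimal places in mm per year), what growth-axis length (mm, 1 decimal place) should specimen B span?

46332.5 mm

Specimen A: correcting the raw count gives 17817 − 16 + 9 = 17810 true annual layers.
A: Mean rate = 36338.1 mm / 17810 years ≈ 2.040 mm/yr.
For B, 2.040 mm/year × 22712 years = 46332.5 mm.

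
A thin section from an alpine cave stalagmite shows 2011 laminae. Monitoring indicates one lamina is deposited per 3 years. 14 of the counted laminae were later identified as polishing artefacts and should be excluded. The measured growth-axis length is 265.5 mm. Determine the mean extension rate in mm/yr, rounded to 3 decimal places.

0.044 mm/yr

True lamina count = 2011 − 14 = 1997.
1997 laminae at 3 years each span 1997 × 3 = 5991 years.
Mean rate = 265.5 mm / 5991 years ≈ 0.044 mm/yr.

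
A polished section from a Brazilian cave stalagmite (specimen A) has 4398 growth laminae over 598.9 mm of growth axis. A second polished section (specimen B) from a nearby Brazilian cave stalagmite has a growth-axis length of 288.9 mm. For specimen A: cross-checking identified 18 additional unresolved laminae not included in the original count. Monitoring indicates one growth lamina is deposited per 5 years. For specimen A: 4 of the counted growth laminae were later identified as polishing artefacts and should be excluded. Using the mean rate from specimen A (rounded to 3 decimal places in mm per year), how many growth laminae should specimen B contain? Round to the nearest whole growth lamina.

Specimen A: after corrections the count is 4398 − 4 + 18 = 4412 growth laminae.
Specimen A: multiplying by 5 years per growth lamina: 4412 × 5 = 22060 years.
A: Extension rate ≈ 598.9 / 22060 = 0.027 mm/year.
For B, 288.9 / 0.027 = 10700.00 years; at 5 years per growth lamina that is 10700.00 / 5 ≈ 2140 growth laminae.

2140 growth laminae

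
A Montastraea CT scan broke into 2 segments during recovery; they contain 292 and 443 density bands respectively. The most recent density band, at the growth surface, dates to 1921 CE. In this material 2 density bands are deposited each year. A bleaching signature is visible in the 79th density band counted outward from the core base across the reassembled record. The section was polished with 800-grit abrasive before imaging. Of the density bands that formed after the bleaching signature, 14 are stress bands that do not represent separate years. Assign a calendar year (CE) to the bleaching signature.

1600 CE

Total density bands = 292 + 443 = 735.
735 − 79 = 656 density bands lie beyond the bleaching signature toward the growth surface.
Removing the 14 false density bands leaves 656 − 14 = 642 true density bands beyond the bleaching signature.
With 2 density bands per year, 642 / 2 = 321 years.
Counting back 321 years from 1921 CE places the bleaching signature in 1921 − 321 = 1600 CE.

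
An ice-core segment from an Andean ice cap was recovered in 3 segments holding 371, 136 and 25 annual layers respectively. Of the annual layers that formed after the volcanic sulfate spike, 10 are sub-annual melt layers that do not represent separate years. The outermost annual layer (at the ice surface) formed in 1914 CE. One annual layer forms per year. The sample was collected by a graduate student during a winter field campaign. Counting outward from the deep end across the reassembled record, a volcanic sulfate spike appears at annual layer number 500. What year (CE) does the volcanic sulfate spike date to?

Total annual layers = 371 + 136 + 25 = 532.
532 − 500 = 32 annual layers lie beyond the volcanic sulfate spike toward the ice surface.
Excluding 10 false annual layers: 32 − 10 = 22.
The annual layer at the ice surface is 1914 CE, so the volcanic sulfate spike dates to 1914 − 22 = 1892 CE.

1892 CE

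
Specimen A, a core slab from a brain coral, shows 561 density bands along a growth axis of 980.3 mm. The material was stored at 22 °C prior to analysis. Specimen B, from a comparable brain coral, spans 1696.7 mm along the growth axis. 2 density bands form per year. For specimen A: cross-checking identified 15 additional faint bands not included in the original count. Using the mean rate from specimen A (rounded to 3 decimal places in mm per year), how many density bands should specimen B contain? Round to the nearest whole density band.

997 density bands

Specimen A: after corrections the count is 561 + 15 = 576 density bands.
Specimen A: 576 density bands at 2 per year is 576 / 2 = 288 years.
A: Extension rate ≈ 980.3 / 288 = 3.404 mm/yr.
Specimen B: 1696.7 mm / 3.404 mm per year = 498.44 years; at 2 density bands per year that is 498.44 × 2 ≈ 997 density bands.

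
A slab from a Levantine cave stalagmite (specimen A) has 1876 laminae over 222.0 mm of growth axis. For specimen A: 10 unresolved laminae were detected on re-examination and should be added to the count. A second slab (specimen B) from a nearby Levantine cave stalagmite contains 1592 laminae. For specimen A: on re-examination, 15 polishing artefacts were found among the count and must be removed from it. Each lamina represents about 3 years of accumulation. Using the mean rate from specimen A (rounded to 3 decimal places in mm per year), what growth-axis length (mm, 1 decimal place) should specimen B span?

Specimen A: adjusted count: 1876 − 15 + 10 = 1871 laminae.
Specimen A: multiplying by 3 years per lamina: 1871 × 3 = 5613 years.
A: Extension rate ≈ 222.0 / 5613 = 0.040 mm per year.
Specimen B: 1592 laminae at 3 years each span 1592 × 3 = 4776 years. For B, 0.040 mm/year × 4776 years = 191.0 mm.

191.0 mm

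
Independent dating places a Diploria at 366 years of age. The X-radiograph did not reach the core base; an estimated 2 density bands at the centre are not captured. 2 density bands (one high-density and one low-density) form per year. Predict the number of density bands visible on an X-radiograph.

730 density bands

With 2 density bands per year, 366 years would produce 366 × 2 = 732 density bands.
Subtracting the 2 density bands not captured gives 732 − 2 = 730 density bands in the record.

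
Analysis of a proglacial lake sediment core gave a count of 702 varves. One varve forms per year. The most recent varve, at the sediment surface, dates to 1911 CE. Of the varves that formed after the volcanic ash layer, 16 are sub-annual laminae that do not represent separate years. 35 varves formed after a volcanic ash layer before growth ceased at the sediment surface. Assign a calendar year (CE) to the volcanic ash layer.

1892 CE

There are 35 varves younger than the volcanic ash layer.
Excluding 16 false varves: 35 − 16 = 19.
Counting back 19 years from 1911 CE places the volcanic ash layer in 1911 − 19 = 1892 CE.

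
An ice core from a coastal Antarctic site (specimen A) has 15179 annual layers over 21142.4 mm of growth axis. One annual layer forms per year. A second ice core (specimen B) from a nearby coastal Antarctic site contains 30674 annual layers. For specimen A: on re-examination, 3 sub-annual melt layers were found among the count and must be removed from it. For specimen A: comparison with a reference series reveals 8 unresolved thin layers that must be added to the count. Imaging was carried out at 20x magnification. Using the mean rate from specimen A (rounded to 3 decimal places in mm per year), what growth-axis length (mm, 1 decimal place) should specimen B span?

42698.2 mm

Specimen A: correcting the raw count gives 15179 − 3 + 8 = 15184 true annual layers.
A: Mean rate = 21142.4 mm / 15184 years ≈ 1.392 mm/year.
B's length ≈ 1.392 × 30674 = 42698.2 mm.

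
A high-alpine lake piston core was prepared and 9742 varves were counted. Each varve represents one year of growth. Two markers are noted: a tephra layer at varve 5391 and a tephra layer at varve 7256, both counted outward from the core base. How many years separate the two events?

1865 years

Separation: 7256 − 5391 = 1865 varves.
At one varve per year, 1865 years elapsed between them.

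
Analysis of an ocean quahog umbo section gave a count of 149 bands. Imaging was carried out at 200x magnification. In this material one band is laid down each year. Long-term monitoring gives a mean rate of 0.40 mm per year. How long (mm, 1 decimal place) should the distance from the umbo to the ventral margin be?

The record spans 149 years at 0.40 mm per year.
149 years at 0.40 mm/year gives 0.40 × 149 = 59.6 mm.

59.6 mm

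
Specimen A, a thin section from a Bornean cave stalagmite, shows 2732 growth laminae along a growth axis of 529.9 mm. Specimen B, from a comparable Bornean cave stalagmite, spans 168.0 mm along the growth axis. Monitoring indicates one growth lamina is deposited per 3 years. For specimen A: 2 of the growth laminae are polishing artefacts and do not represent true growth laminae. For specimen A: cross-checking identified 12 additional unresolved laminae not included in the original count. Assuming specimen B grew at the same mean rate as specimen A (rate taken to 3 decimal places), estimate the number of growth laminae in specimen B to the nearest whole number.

875 growth laminae

Specimen A: correcting the raw count gives 2732 − 2 + 12 = 2742 true growth laminae.
Specimen A: 2742 growth laminae at 3 years each span 2742 × 3 = 8226 years.
A: Mean rate = 529.9 mm / 8226 years ≈ 0.064 mm per year.
B spans 168.0 / 0.064 = 2625.00 years; at 3 years per growth lamina that is 2625.00 / 3 ≈ 875 growth laminae.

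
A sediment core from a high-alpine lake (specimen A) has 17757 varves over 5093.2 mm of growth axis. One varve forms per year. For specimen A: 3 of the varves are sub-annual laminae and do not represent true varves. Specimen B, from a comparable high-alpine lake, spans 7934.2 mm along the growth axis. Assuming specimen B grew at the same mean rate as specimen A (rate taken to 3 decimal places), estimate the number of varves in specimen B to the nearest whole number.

Specimen A: after corrections the count is 17757 − 3 = 17754 varves.
A: Mean rate = 5093.2 mm / 17754 years ≈ 0.287 mm/year.
For B, 7934.2 / 0.287 = 27645.30 years ≈ 27645 varves.

27645 varves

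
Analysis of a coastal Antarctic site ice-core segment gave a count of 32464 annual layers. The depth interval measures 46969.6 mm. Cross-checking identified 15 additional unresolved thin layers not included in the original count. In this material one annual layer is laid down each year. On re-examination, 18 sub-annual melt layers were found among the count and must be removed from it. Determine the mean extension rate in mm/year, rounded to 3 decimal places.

After corrections the count is 32464 − 18 + 15 = 32461 annual layers.
Extension rate ≈ 46969.6 / 32461 = 1.447 mm/year.

1.447 mm/year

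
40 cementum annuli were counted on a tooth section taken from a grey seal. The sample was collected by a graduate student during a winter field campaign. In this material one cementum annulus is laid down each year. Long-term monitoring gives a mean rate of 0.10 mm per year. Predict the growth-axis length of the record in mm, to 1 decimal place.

The record spans 40 years at 0.10 mm per year.
40 years at 0.10 mm/year gives 0.10 × 40 = 4.0 mm.

4.0 mm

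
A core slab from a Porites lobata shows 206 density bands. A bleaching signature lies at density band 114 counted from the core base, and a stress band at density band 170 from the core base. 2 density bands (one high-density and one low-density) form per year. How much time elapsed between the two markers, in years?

28 yr

170 − 114 = 56 density bands lie between the two events.
Dividing by 2 density bands per year: 56 / 2 = 28 years.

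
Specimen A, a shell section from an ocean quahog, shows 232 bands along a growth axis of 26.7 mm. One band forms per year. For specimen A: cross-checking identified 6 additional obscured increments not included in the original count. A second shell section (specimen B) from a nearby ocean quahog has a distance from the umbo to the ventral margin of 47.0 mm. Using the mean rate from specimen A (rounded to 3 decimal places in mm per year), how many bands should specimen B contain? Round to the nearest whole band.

420 bands

Specimen A: adjusted count: 232 + 6 = 238 bands.
A: Mean rate = 26.7 mm / 238 years ≈ 0.112 mm/yr.
Specimen B: 47.0 mm / 0.112 mm per year = 419.64 years ≈ 420 bands.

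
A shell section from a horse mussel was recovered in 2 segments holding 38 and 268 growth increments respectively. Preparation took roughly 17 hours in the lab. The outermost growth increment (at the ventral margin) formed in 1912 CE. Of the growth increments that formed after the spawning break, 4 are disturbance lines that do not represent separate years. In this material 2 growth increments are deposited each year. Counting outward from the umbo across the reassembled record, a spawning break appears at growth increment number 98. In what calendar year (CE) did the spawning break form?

Total growth increments = 38 + 268 = 306.
Between growth increment 98 and the ventral margin there are 306 − 98 = 208 growth increments.
208 − 4 false = 204 true growth increments after the spawning break.
Dividing by 2 growth increments per year: 204 / 2 = 102 years.
1912 − 102 = 1810 CE.

1810 CE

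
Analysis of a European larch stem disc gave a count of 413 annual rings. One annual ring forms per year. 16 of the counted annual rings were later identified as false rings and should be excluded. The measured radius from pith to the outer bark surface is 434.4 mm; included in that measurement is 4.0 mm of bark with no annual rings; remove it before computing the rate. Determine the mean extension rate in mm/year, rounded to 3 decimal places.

1.084 mm/year

Adjusted count: 413 − 16 = 397 annual rings.
Net length = 434.4 − 4.0 = 430.4 mm.
Mean rate = 430.4 mm / 397 years ≈ 1.084 mm/year.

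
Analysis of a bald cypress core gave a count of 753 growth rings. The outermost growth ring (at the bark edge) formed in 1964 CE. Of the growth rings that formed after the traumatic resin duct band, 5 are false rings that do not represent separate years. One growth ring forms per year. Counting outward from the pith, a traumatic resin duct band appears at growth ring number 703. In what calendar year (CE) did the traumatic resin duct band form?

1919 CE

Between growth ring 703 and the bark edge there are 753 − 703 = 50 growth rings.
50 − 5 false = 45 true growth rings after the traumatic resin duct band.
The growth ring at the bark edge is 1964 CE, so the traumatic resin duct band dates to 1964 − 45 = 1919 CE.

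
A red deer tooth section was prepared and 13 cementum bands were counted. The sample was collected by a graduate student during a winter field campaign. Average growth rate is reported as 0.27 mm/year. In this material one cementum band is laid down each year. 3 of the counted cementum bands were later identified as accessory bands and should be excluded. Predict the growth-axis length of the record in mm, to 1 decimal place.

2.7 mm

True cementum band count = 13 − 3 = 10.
Predicted length = 0.27 mm/year × 10 years = 2.7 mm.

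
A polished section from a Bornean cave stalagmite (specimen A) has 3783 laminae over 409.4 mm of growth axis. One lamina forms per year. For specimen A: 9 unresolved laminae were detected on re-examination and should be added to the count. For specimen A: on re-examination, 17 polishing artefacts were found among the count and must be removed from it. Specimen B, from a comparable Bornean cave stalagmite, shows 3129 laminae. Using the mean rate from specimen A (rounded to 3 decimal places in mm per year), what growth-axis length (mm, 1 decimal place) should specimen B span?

Specimen A: after corrections the count is 3783 − 17 + 9 = 3775 laminae.
A: 409.4 mm over 3775 years gives 409.4 / 3775 ≈ 0.108 mm/year.
B's length ≈ 0.108 × 3129 = 337.9 mm.

337.9 mm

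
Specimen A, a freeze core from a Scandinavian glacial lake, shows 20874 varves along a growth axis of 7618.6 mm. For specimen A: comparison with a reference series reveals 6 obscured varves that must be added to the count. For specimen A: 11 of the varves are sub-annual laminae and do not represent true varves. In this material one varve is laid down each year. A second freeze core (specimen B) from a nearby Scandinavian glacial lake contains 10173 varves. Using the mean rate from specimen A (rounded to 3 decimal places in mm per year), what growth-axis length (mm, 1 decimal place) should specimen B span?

3713.1 mm

Specimen A: after corrections the count is 20874 − 11 + 6 = 20869 varves.
A: Extension rate ≈ 7618.6 / 20869 = 0.365 mm/yr.
B's length ≈ 0.365 × 10173 = 3713.1 mm.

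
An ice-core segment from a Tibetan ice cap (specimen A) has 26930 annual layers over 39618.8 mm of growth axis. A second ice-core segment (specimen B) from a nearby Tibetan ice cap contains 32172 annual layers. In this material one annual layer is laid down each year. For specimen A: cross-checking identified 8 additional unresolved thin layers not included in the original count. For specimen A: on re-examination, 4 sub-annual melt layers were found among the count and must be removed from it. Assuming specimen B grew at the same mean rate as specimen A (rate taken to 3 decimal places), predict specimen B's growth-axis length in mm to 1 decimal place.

47325.0 mm

Specimen A: adjusted count: 26930 − 4 + 8 = 26934 annual layers.
A: Mean rate = 39618.8 mm / 26934 years ≈ 1.471 mm per year.
For B, 1.471 mm/year × 32172 years = 47325.0 mm.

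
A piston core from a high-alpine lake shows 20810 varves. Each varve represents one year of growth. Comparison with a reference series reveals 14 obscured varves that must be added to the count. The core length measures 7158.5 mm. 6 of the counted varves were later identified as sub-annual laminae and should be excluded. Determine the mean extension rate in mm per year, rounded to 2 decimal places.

True varve count = 20810 − 6 + 14 = 20818.
7158.5 mm over 20818 years gives 7158.5 / 20818 ≈ 0.34 mm per year.

0.34 mm per year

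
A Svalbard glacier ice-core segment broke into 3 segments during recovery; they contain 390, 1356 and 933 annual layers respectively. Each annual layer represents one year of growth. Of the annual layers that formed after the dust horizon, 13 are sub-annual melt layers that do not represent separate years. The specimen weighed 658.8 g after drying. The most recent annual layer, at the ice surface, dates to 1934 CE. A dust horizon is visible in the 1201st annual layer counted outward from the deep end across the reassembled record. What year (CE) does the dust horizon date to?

Total annual layers = 390 + 1356 + 933 = 2679.
Between annual layer 1201 and the ice surface there are 2679 − 1201 = 1478 annual layers.
Excluding 13 false annual layers: 1478 − 13 = 1465.
1934 − 1465 = 469 CE.

469 CE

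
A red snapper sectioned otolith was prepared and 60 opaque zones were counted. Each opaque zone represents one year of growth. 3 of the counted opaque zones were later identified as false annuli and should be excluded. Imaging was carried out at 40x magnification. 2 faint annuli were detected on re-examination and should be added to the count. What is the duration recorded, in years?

True opaque zone count = 60 − 3 + 2 = 59.
One opaque zone per year makes the duration 59 years.

59 years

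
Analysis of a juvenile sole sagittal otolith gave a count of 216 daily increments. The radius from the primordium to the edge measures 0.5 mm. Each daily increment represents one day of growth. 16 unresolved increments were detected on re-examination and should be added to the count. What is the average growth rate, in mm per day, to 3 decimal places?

True daily increment count = 216 + 16 = 232.
Extension rate ≈ 0.5 / 232 = 0.002 mm per day.

0.002 mm per day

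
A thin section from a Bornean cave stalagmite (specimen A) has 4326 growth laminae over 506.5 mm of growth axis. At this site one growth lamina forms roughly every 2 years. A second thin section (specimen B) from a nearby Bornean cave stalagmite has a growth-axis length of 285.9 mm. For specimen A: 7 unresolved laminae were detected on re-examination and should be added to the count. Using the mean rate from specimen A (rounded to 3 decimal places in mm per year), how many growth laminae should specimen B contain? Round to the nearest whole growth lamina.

Specimen A: correcting the raw count gives 4326 + 7 = 4333 true growth laminae.
Specimen A: 4333 growth laminae at 2 years each span 4333 × 2 = 8666 years.
A: Extension rate ≈ 506.5 / 8666 = 0.058 mm/yr.
For B, 285.9 / 0.058 = 4929.31 years; at 2 years per growth lamina that is 4929.31 / 2 ≈ 2465 growth laminae.

2465 growth laminae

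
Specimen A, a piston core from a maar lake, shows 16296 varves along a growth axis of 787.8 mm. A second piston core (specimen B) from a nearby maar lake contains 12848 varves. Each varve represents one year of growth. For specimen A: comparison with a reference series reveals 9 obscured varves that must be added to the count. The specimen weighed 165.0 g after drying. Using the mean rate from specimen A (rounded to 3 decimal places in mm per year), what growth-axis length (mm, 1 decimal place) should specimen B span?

Specimen A: adjusted count: 16296 + 9 = 16305 varves.
A: 787.8 mm over 16305 years gives 787.8 / 16305 ≈ 0.048 mm/year.
For B, 0.048 mm/year × 12848 years = 616.7 mm.

616.7 mm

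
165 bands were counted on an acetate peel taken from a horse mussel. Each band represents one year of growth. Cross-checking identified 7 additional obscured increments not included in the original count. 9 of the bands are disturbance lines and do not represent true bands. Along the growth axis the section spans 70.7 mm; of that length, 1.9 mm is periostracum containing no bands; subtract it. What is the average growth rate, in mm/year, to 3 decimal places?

0.422 mm/year

Adjusted count: 165 − 9 + 7 = 163 bands.
Removing the 1.9 mm offcut leaves 70.7 − 1.9 = 68.8 mm.
Mean rate = 68.8 mm / 163 years ≈ 0.422 mm/year.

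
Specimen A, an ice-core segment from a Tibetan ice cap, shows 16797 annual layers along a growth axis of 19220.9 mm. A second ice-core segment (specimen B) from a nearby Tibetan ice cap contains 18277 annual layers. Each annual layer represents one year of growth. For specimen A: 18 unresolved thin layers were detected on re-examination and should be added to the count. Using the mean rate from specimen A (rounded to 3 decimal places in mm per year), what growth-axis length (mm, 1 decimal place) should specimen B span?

Specimen A: adjusted count: 16797 + 18 = 16815 annual layers.
A: 19220.9 mm over 16815 years gives 19220.9 / 16815 ≈ 1.143 mm/yr.
B's length ≈ 1.143 × 18277 = 20890.6 mm.

20890.6 mm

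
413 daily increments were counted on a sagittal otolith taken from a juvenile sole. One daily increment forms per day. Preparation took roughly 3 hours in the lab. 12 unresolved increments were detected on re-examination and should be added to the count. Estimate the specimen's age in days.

425 days

Correcting the raw count gives 413 + 12 = 425 true daily increments.
With a one-to-one daily increment periodicity this is 425 days.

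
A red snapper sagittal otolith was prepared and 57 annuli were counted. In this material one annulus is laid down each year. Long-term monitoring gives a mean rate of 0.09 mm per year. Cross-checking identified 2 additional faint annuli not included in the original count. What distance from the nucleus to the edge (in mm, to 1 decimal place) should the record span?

True annulus count = 57 + 2 = 59.
Length ≈ 0.09 × 59 = 5.3 mm.

5.3 mm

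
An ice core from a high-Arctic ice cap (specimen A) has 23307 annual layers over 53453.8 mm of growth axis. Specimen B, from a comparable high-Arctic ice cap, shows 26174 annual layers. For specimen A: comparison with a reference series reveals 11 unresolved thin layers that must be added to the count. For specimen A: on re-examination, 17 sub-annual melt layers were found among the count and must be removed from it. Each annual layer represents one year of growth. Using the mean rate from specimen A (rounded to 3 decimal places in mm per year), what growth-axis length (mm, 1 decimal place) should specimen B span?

60043.2 mm

Specimen A: true annual layer count = 23307 − 17 + 11 = 23301.
A: 53453.8 mm over 23301 years gives 53453.8 / 23301 ≈ 2.294 mm/yr.
B's length ≈ 2.294 × 26174 = 60043.2 mm.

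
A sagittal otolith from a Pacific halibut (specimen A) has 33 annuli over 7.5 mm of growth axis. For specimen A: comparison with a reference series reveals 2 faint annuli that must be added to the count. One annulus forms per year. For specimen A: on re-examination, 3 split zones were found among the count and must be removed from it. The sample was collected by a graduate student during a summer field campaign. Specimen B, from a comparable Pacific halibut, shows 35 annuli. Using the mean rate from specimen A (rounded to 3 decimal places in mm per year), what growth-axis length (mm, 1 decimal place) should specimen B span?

Specimen A: adjusted count: 33 − 3 + 2 = 32 annuli.
A: 7.5 mm over 32 years gives 7.5 / 32 ≈ 0.234 mm per year.
B's length ≈ 0.234 × 35 = 8.2 mm.

8.2 mm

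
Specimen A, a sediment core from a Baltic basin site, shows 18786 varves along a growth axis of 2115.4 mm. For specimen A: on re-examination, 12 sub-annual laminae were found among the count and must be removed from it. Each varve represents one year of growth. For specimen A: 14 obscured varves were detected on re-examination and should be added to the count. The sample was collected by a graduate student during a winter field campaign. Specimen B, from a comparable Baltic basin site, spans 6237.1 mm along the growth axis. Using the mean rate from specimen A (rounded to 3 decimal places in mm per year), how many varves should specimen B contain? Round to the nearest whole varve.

55196 varves

Specimen A: correcting the raw count gives 18786 − 12 + 14 = 18788 true varves.
A: Mean rate = 2115.4 mm / 18788 years ≈ 0.113 mm/year.
For B, 6237.1 / 0.113 = 55195.58 years ≈ 55196 varves.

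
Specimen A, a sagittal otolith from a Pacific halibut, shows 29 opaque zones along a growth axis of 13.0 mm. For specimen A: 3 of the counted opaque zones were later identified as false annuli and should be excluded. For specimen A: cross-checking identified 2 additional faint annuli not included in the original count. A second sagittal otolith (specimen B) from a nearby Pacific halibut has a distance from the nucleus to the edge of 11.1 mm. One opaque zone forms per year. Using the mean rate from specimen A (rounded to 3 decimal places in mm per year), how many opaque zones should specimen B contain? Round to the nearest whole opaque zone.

24 opaque zones

Specimen A: adjusted count: 29 − 3 + 2 = 28 opaque zones.
A: 13.0 mm over 28 years gives 13.0 / 28 ≈ 0.464 mm/yr.
For B, 11.1 / 0.464 = 23.92 years ≈ 24 opaque zones.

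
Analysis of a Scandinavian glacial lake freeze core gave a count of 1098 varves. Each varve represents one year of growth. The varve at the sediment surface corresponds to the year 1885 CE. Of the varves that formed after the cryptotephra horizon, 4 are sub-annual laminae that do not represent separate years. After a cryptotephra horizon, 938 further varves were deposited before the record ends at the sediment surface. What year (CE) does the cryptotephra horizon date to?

There are 938 varves younger than the cryptotephra horizon.
938 − 4 false = 934 true varves after the cryptotephra horizon.
Counting back 934 years from 1885 CE places the cryptotephra horizon in 1885 − 934 = 951 CE.

951 CE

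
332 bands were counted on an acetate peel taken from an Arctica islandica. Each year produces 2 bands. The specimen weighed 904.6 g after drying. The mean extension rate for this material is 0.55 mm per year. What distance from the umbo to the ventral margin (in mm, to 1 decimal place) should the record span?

Dividing by 2 bands per year: 332 / 2 = 166 years.
Predicted length = 0.55 mm/year × 166 years = 91.3 mm.

91.3 mm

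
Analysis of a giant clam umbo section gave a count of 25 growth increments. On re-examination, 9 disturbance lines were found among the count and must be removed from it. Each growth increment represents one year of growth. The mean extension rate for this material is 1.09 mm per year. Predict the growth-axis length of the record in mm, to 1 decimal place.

17.4 mm

True growth increment count = 25 − 9 = 16.
16 years at 1.09 mm/year gives 1.09 × 16 = 17.4 mm.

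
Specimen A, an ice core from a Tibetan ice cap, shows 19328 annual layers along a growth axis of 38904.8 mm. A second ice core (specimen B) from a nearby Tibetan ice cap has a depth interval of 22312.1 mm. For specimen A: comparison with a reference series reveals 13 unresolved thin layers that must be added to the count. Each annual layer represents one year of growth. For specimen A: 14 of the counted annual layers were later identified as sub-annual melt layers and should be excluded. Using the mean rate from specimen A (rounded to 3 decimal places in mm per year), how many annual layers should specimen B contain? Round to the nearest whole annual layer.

11084 annual layers

Specimen A: correcting the raw count gives 19328 − 14 + 13 = 19327 true annual layers.
A: 38904.8 mm over 19327 years gives 38904.8 / 19327 ≈ 2.013 mm per year.
Specimen B: 22312.1 mm / 2.013 mm per year = 11084.00 years ≈ 11084 annual layers.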